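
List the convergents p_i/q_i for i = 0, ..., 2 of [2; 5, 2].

2/1, 11/5, 24/11

Using the convergent recurrence p_i = a_i*p_{i-1} + p_{i-2}, q_i = a_i*q_{i-1} + q_{i-2} with p_{-2}=0, p_{-1}=1, q_{-2}=1, q_{-1}=0:
  i=0: a_0=2, p_0 = 2*1 + 0 = 2, q_0 = 2*0 + 1 = 1.
  i=1: a_1=5, p_1 = 5*2 + 1 = 11, q_1 = 5*1 + 0 = 5.
  i=2: a_2=2, p_2 = 2*11 + 2 = 24, q_2 = 2*5 + 1 = 11.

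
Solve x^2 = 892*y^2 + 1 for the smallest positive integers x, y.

First expand sqrt(892) as a continued fraction. With x_i = (sqrt(892) + m_i)/d_i and (m_0, d_0) = (0, 1): a_0 = floor(sqrt(892)) = 29, since 29^2 = 841 <= 892 < 900 = 30^2.
Iterate m_{i+1} = d_i*a_i - m_i, d_{i+1} = (892 - m_{i+1}^2)/d_i, a_{i+1} = floor((a_0 + m_{i+1})/d_{i+1}):
  m_1 = 1*29 - 0 = 29, d_1 = (892 - 29^2)/1 = 51/1 = 51, a_1 = floor((29 + 29)/51) = 1.
  m_2 = 51*1 - 29 = 22, d_2 = (892 - 22^2)/51 = 408/51 = 8, a_2 = floor((29 + 22)/8) = 6.
  m_3 = 8*6 - 22 = 26, d_3 = (892 - 26^2)/8 = 216/8 = 27, a_3 = floor((29 + 26)/27) = 2.
  m_4 = 27*2 - 26 = 28, d_4 = (892 - 28^2)/27 = 108/27 = 4, a_4 = floor((29 + 28)/4) = 14.
  m_5 = 4*14 - 28 = 28, d_5 = (892 - 28^2)/4 = 108/4 = 27, a_5 = floor((29 + 28)/27) = 2.
  m_6 = 27*2 - 28 = 26, d_6 = (892 - 26^2)/27 = 216/27 = 8, a_6 = floor((29 + 26)/8) = 6.
  m_7 = 8*6 - 26 = 22, d_7 = (892 - 22^2)/8 = 408/8 = 51, a_7 = floor((29 + 22)/51) = 1.
  m_8 = 51*1 - 22 = 29, d_8 = (892 - 29^2)/51 = 51/51 = 1, a_8 = floor((29 + 29)/1) = 58.
  m_9 = 1*58 - 29 = 29, d_9 = (892 - 29^2)/1 = 51/1 = 51: (m_9, d_9) = (m_1, d_1) = (29, 51), so from here the quotients repeat a_1, ..., a_8; the period length is 8.
So sqrt(892) = [29; (1, 6, 2, 14, 2, 6, 1, 58)] with period length k = 8.
k is even, so the fundamental solution of x^2 - 892y^2 = 1 is (p_{k-1}, q_{k-1}) = (p_7, q_7); compute convergents through index 7.
Convergents (p_i = a_i*p_{i-1} + p_{i-2}, q_i = a_i*q_{i-1} + q_{i-2} with p_{-2}=0, p_{-1}=1, q_{-2}=1, q_{-1}=0):
  i=0: a_0=29, p_0 = 29*1 + 0 = 29, q_0 = 29*0 + 1 = 1.
  i=1: a_1=1, p_1 = 1*29 + 1 = 30, q_1 = 1*1 + 0 = 1.
  i=2: a_2=6, p_2 = 6*30 + 29 = 209, q_2 = 6*1 + 1 = 7.
  i=3: a_3=2, p_3 = 2*209 + 30 = 448, q_3 = 2*7 + 1 = 15.
  i=4: a_4=14, p_4 = 14*448 + 209 = 6481, q_4 = 14*15 + 7 = 217.
  i=5: a_5=2, p_5 = 2*6481 + 448 = 13410, q_5 = 2*217 + 15 = 449.
  i=6: a_6=6, p_6 = 6*13410 + 6481 = 86941, q_6 = 6*449 + 217 = 2911.
  i=7: a_7=1, p_7 = 1*86941 + 13410 = 100351, q_7 = 1*2911 + 449 = 3360.
Check: 100351^2 - 892*3360^2 = 10070323201 - 10070323200 = 1, so (x, y) = (100351, 3360) solves the equation, and by the theorem it is the least positive solution.

(x, y) = (100351, 3360)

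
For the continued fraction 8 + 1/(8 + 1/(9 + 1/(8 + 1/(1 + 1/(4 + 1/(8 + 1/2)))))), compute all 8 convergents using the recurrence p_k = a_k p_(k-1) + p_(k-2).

8/1, 65/8, 593/73, 4809/592, 5402/665, 26417/3252, 216738/26681, 459893/56614

Using the convergent recurrence p_i = a_i*p_{i-1} + p_{i-2}, q_i = a_i*q_{i-1} + q_{i-2} with p_{-2}=0, p_{-1}=1, q_{-2}=1, q_{-1}=0:
  i=0: a_0=8, p_0 = 8*1 + 0 = 8, q_0 = 8*0 + 1 = 1.
  i=1: a_1=8, p_1 = 8*8 + 1 = 65, q_1 = 8*1 + 0 = 8.
  i=2: a_2=9, p_2 = 9*65 + 8 = 593, q_2 = 9*8 + 1 = 73.
  i=3: a_3=8, p_3 = 8*593 + 65 = 4809, q_3 = 8*73 + 8 = 592.
  i=4: a_4=1, p_4 = 1*4809 + 593 = 5402, q_4 = 1*592 + 73 = 665.
  i=5: a_5=4, p_5 = 4*5402 + 4809 = 26417, q_5 = 4*665 + 592 = 3252.
  i=6: a_6=8, p_6 = 8*26417 + 5402 = 216738, q_6 = 8*3252 + 665 = 26681.
  i=7: a_7=2, p_7 = 2*216738 + 26417 = 459893, q_7 = 2*26681 + 3252 = 56614.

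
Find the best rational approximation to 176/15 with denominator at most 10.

47/4

Expand x = 176/15 as a continued fraction with the Euclidean algorithm:
  176 = 11*15 + 11, so a_0 = 11.
  15 = 1*11 + 4, so a_1 = 1.
  11 = 2*4 + 3, so a_2 = 2.
  4 = 1*3 + 1, so a_3 = 1.
  3 = 3*1 + 0, so a_4 = 3.
so x = [11; 1, 2, 1, 3].
Convergents (p_i = a_i*p_{i-1} + p_{i-2}, q_i = a_i*q_{i-1} + q_{i-2} with p_{-2}=0, p_{-1}=1, q_{-2}=1, q_{-1}=0), until the denominator exceeds 10:
  i=0: a_0=11, p_0 = 11*1 + 0 = 11, q_0 = 11*0 + 1 = 1.
  i=1: a_1=1, p_1 = 1*11 + 1 = 12, q_1 = 1*1 + 0 = 1.
  i=2: a_2=2, p_2 = 2*12 + 11 = 35, q_2 = 2*1 + 1 = 3.
  i=3: a_3=1, p_3 = 1*35 + 12 = 47, q_3 = 1*3 + 1 = 4.
  i=4: a_4=3, p_4 = 3*47 + 35 = 176, q_4 = 3*4 + 3 = 15.
q_4 = 15 > 10, so the last convergent with denominator <= 10 is p_3/q_3 = 47/4.
The closest fraction with denominator <= 10 is either p_3/q_3 or the intermediate fraction (k*p_3 + p_2)/(k*q_3 + q_2) with the largest k >= 1 whose denominator stays <= 10; these approach x as k grows, and every other convergent or intermediate fraction in range is farther away.
Largest k: floor((10 - q_2)/q_3) = floor((10 - 3)/4) = 1.
That gives (1*47 + 35)/(1*4 + 3) = 82/7.
Compare the errors: |x - 47/4| = |176*4 - 47*15|/(15*4) = 1/60, and |x - 82/7| = |176*7 - 82*15|/(15*7) = 2/105.
Cross-multiplying, 1*105 = 105 < 120 = 2*60, so 1/60 is smaller: the convergent 47/4 is closer to x than 82/7.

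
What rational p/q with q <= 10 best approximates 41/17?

Expand x = 41/17 as a continued fraction with the Euclidean algorithm:
  41 = 2*17 + 7, so a_0 = 2.
  17 = 2*7 + 3, so a_1 = 2.
  7 = 2*3 + 1, so a_2 = 2.
  3 = 3*1 + 0, so a_3 = 3.
so x = [2; 2, 2, 3].
Convergents (p_i = a_i*p_{i-1} + p_{i-2}, q_i = a_i*q_{i-1} + q_{i-2} with p_{-2}=0, p_{-1}=1, q_{-2}=1, q_{-1}=0), until the denominator exceeds 10:
  i=0: a_0=2, p_0 = 2*1 + 0 = 2, q_0 = 2*0 + 1 = 1.
  i=1: a_1=2, p_1 = 2*2 + 1 = 5, q_1 = 2*1 + 0 = 2.
  i=2: a_2=2, p_2 = 2*5 + 2 = 12, q_2 = 2*2 + 1 = 5.
  i=3: a_3=3, p_3 = 3*12 + 5 = 41, q_3 = 3*5 + 2 = 17.
q_3 = 17 > 10, so the last convergent with denominator <= 10 is p_2/q_2 = 12/5.
The closest fraction with denominator <= 10 is either p_2/q_2 or the intermediate fraction (k*p_2 + p_1)/(k*q_2 + q_1) with the largest k >= 1 whose denominator stays <= 10; these approach x as k grows, and every other convergent or intermediate fraction in range is farther away.
Largest k: floor((10 - q_1)/q_2) = floor((10 - 2)/5) = 1.
That gives (1*12 + 5)/(1*5 + 2) = 17/7.
Compare the errors: |x - 12/5| = |41*5 - 12*17|/(17*5) = 1/85, and |x - 17/7| = |41*7 - 17*17|/(17*7) = 2/119.
Cross-multiplying, 1*119 = 119 < 170 = 2*85, so 1/85 is smaller: the convergent 12/5 is closer to x than 17/7.

12/5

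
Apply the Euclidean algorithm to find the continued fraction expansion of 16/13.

[1; 4, 3]

Run the Euclidean algorithm on 16 and 13; the successive quotients are the partial quotients a_0, a_1, ... (each step inverts the fractional part left over by the previous one):
  16 = 1*13 + 3, so a_0 = 1.
  13 = 4*3 + 1, so a_1 = 4.
  3 = 3*1 + 0, so a_2 = 3.
The remainder reaches 0 after 3 divisions, so the expansion has 3 partial quotients, read off in order.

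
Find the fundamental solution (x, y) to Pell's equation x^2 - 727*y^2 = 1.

First expand sqrt(727) as a continued fraction. With x_i = (sqrt(727) + m_i)/d_i and (m_0, d_0) = (0, 1): a_0 = floor(sqrt(727)) = 26, since 26^2 = 676 <= 727 < 729 = 27^2.
Iterate m_{i+1} = d_i*a_i - m_i, d_{i+1} = (727 - m_{i+1}^2)/d_i, a_{i+1} = floor((a_0 + m_{i+1})/d_{i+1}):
  m_1 = 1*26 - 0 = 26, d_1 = (727 - 26^2)/1 = 51/1 = 51, a_1 = floor((26 + 26)/51) = 1.
  m_2 = 51*1 - 26 = 25, d_2 = (727 - 25^2)/51 = 102/51 = 2, a_2 = floor((26 + 25)/2) = 25.
  m_3 = 2*25 - 25 = 25, d_3 = (727 - 25^2)/2 = 102/2 = 51, a_3 = floor((26 + 25)/51) = 1.
  m_4 = 51*1 - 25 = 26, d_4 = (727 - 26^2)/51 = 51/51 = 1, a_4 = floor((26 + 26)/1) = 52.
  m_5 = 1*52 - 26 = 26, d_5 = (727 - 26^2)/1 = 51/1 = 51: (m_5, d_5) = (m_1, d_1) = (26, 51), so from here the quotients repeat a_1, ..., a_4; the period length is 4.
So sqrt(727) = [26; (1, 25, 1, 52)] with period length k = 4.
k is even, so the fundamental solution of x^2 - 727y^2 = 1 is (p_{k-1}, q_{k-1}) = (p_3, q_3); compute convergents through index 3.
Convergents (p_i = a_i*p_{i-1} + p_{i-2}, q_i = a_i*q_{i-1} + q_{i-2} with p_{-2}=0, p_{-1}=1, q_{-2}=1, q_{-1}=0):
  i=0: a_0=26, p_0 = 26*1 + 0 = 26, q_0 = 26*0 + 1 = 1.
  i=1: a_1=1, p_1 = 1*26 + 1 = 27, q_1 = 1*1 + 0 = 1.
  i=2: a_2=25, p_2 = 25*27 + 26 = 701, q_2 = 25*1 + 1 = 26.
  i=3: a_3=1, p_3 = 1*701 + 27 = 728, q_3 = 1*26 + 1 = 27.
Check: 728^2 - 727*27^2 = 529984 - 529983 = 1, so (x, y) = (728, 27) solves the equation, and by the theorem it is the least positive solution.

(x, y) = (728, 27)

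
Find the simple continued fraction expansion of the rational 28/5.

Run the Euclidean algorithm on 28 and 5; the successive quotients are the partial quotients a_0, a_1, ... (each step inverts the fractional part left over by the previous one):
  28 = 5*5 + 3, so a_0 = 5.
  5 = 1*3 + 2, so a_1 = 1.
  3 = 1*2 + 1, so a_2 = 1.
  2 = 2*1 + 0, so a_3 = 2.
The remainder reaches 0 after 4 divisions, so the expansion has 4 partial quotients, read off in order.

[5; 1, 1, 2]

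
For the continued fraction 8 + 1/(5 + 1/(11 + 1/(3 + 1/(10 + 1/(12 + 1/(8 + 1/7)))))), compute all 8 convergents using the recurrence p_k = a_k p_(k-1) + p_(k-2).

8/1, 41/5, 459/56, 1418/173, 14639/1786, 177086/21605, 1431327/174626, 10196375/1243987

Using the convergent recurrence p_i = a_i*p_{i-1} + p_{i-2}, q_i = a_i*q_{i-1} + q_{i-2} with p_{-2}=0, p_{-1}=1, q_{-2}=1, q_{-1}=0:
  i=0: a_0=8, p_0 = 8*1 + 0 = 8, q_0 = 8*0 + 1 = 1.
  i=1: a_1=5, p_1 = 5*8 + 1 = 41, q_1 = 5*1 + 0 = 5.
  i=2: a_2=11, p_2 = 11*41 + 8 = 459, q_2 = 11*5 + 1 = 56.
  i=3: a_3=3, p_3 = 3*459 + 41 = 1418, q_3 = 3*56 + 5 = 173.
  i=4: a_4=10, p_4 = 10*1418 + 459 = 14639, q_4 = 10*173 + 56 = 1786.
  i=5: a_5=12, p_5 = 12*14639 + 1418 = 177086, q_5 = 12*1786 + 173 = 21605.
  i=6: a_6=8, p_6 = 8*177086 + 14639 = 1431327, q_6 = 8*21605 + 1786 = 174626.
  i=7: a_7=7, p_7 = 7*1431327 + 177086 = 10196375, q_7 = 7*174626 + 21605 = 1243987.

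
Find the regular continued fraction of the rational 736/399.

[1; 1, 5, 2, 3, 2, 1, 2]

Run the Euclidean algorithm on 736 and 399; the successive quotients are the partial quotients a_0, a_1, ... (each step inverts the fractional part left over by the previous one):
  736 = 1*399 + 337, so a_0 = 1.
  399 = 1*337 + 62, so a_1 = 1.
  337 = 5*62 + 27, so a_2 = 5.
  62 = 2*27 + 8, so a_3 = 2.
  27 = 3*8 + 3, so a_4 = 3.
  8 = 2*3 + 2, so a_5 = 2.
  3 = 1*2 + 1, so a_6 = 1.
  2 = 2*1 + 0, so a_7 = 2.
The remainder reaches 0 after 8 divisions, so the expansion has 8 partial quotients, read off in order.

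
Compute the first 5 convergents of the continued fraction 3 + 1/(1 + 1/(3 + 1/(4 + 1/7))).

3/1, 4/1, 15/4, 64/17, 463/123

Using the convergent recurrence p_i = a_i*p_{i-1} + p_{i-2}, q_i = a_i*q_{i-1} + q_{i-2} with p_{-2}=0, p_{-1}=1, q_{-2}=1, q_{-1}=0:
  i=0: a_0=3, p_0 = 3*1 + 0 = 3, q_0 = 3*0 + 1 = 1.
  i=1: a_1=1, p_1 = 1*3 + 1 = 4, q_1 = 1*1 + 0 = 1.
  i=2: a_2=3, p_2 = 3*4 + 3 = 15, q_2 = 3*1 + 1 = 4.
  i=3: a_3=4, p_3 = 4*15 + 4 = 64, q_3 = 4*4 + 1 = 17.
  i=4: a_4=7, p_4 = 7*64 + 15 = 463, q_4 = 7*17 + 4 = 123.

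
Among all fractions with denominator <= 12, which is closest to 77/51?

3/2

Expand x = 77/51 as a continued fraction with the Euclidean algorithm:
  77 = 1*51 + 26, so a_0 = 1.
  51 = 1*26 + 25, so a_1 = 1.
  26 = 1*25 + 1, so a_2 = 1.
  25 = 25*1 + 0, so a_3 = 25.
so x = [1; 1, 1, 25].
Convergents (p_i = a_i*p_{i-1} + p_{i-2}, q_i = a_i*q_{i-1} + q_{i-2} with p_{-2}=0, p_{-1}=1, q_{-2}=1, q_{-1}=0), until the denominator exceeds 12:
  i=0: a_0=1, p_0 = 1*1 + 0 = 1, q_0 = 1*0 + 1 = 1.
  i=1: a_1=1, p_1 = 1*1 + 1 = 2, q_1 = 1*1 + 0 = 1.
  i=2: a_2=1, p_2 = 1*2 + 1 = 3, q_2 = 1*1 + 1 = 2.
  i=3: a_3=25, p_3 = 25*3 + 2 = 77, q_3 = 25*2 + 1 = 51.
q_3 = 51 > 12, so the last convergent with denominator <= 12 is p_2/q_2 = 3/2.
The closest fraction with denominator <= 12 is either p_2/q_2 or the intermediate fraction (k*p_2 + p_1)/(k*q_2 + q_1) with the largest k >= 1 whose denominator stays <= 12; these approach x as k grows, and every other convergent or intermediate fraction in range is farther away.
Largest k: floor((12 - q_1)/q_2) = floor((12 - 1)/2) = 5.
That gives (5*3 + 2)/(5*2 + 1) = 17/11.
Compare the errors: |x - 3/2| = |77*2 - 3*51|/(51*2) = 1/102, and |x - 17/11| = |77*11 - 17*51|/(51*11) = 20/561.
Cross-multiplying, 1*561 = 561 < 2040 = 20*102, so 1/102 is smaller: the convergent 3/2 is closer to x than 17/11.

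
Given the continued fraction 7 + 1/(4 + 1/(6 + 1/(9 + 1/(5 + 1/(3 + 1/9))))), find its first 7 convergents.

7/1, 29/4, 181/25, 1658/229, 8471/1170, 27071/3739, 252110/34821

Using the convergent recurrence p_i = a_i*p_{i-1} + p_{i-2}, q_i = a_i*q_{i-1} + q_{i-2} with p_{-2}=0, p_{-1}=1, q_{-2}=1, q_{-1}=0:
  i=0: a_0=7, p_0 = 7*1 + 0 = 7, q_0 = 7*0 + 1 = 1.
  i=1: a_1=4, p_1 = 4*7 + 1 = 29, q_1 = 4*1 + 0 = 4.
  i=2: a_2=6, p_2 = 6*29 + 7 = 181, q_2 = 6*4 + 1 = 25.
  i=3: a_3=9, p_3 = 9*181 + 29 = 1658, q_3 = 9*25 + 4 = 229.
  i=4: a_4=5, p_4 = 5*1658 + 181 = 8471, q_4 = 5*229 + 25 = 1170.
  i=5: a_5=3, p_5 = 3*8471 + 1658 = 27071, q_5 = 3*1170 + 229 = 3739.
  i=6: a_6=9, p_6 = 9*27071 + 8471 = 252110, q_6 = 9*3739 + 1170 = 34821.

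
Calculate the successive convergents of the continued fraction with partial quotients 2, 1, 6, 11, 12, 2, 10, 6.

2/1, 3/1, 20/7, 223/78, 2696/943, 5615/1964, 58846/20583, 358691/125462

Using the convergent recurrence p_i = a_i*p_{i-1} + p_{i-2}, q_i = a_i*q_{i-1} + q_{i-2} with p_{-2}=0, p_{-1}=1, q_{-2}=1, q_{-1}=0:
  i=0: a_0=2, p_0 = 2*1 + 0 = 2, q_0 = 2*0 + 1 = 1.
  i=1: a_1=1, p_1 = 1*2 + 1 = 3, q_1 = 1*1 + 0 = 1.
  i=2: a_2=6, p_2 = 6*3 + 2 = 20, q_2 = 6*1 + 1 = 7.
  i=3: a_3=11, p_3 = 11*20 + 3 = 223, q_3 = 11*7 + 1 = 78.
  i=4: a_4=12, p_4 = 12*223 + 20 = 2696, q_4 = 12*78 + 7 = 943.
  i=5: a_5=2, p_5 = 2*2696 + 223 = 5615, q_5 = 2*943 + 78 = 1964.
  i=6: a_6=10, p_6 = 10*5615 + 2696 = 58846, q_6 = 10*1964 + 943 = 20583.
  i=7: a_7=6, p_7 = 6*58846 + 5615 = 358691, q_7 = 6*20583 + 1964 = 125462.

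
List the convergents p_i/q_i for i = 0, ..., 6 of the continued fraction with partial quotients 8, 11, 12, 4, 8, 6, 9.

8/1, 89/11, 1076/133, 4393/543, 36220/4477, 221713/27405, 2031637/251122

Using the convergent recurrence p_i = a_i*p_{i-1} + p_{i-2}, q_i = a_i*q_{i-1} + q_{i-2} with p_{-2}=0, p_{-1}=1, q_{-2}=1, q_{-1}=0:
  i=0: a_0=8, p_0 = 8*1 + 0 = 8, q_0 = 8*0 + 1 = 1.
  i=1: a_1=11, p_1 = 11*8 + 1 = 89, q_1 = 11*1 + 0 = 11.
  i=2: a_2=12, p_2 = 12*89 + 8 = 1076, q_2 = 12*11 + 1 = 133.
  i=3: a_3=4, p_3 = 4*1076 + 89 = 4393, q_3 = 4*133 + 11 = 543.
  i=4: a_4=8, p_4 = 8*4393 + 1076 = 36220, q_4 = 8*543 + 133 = 4477.
  i=5: a_5=6, p_5 = 6*36220 + 4393 = 221713, q_5 = 6*4477 + 543 = 27405.
  i=6: a_6=9, p_6 = 9*221713 + 36220 = 2031637, q_6 = 9*27405 + 4477 = 251122.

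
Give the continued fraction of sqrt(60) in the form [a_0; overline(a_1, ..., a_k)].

Write x_i = (sqrt(60) + m_i)/d_i with (m_0, d_0) = (0, 1). a_0 = floor(sqrt(60)) = 7, since 7^2 = 49 <= 60 < 64 = 8^2.
Iterate m_{i+1} = d_i*a_i - m_i, d_{i+1} = (60 - m_{i+1}^2)/d_i, a_{i+1} = floor((a_0 + m_{i+1})/d_{i+1}):
  m_1 = 1*7 - 0 = 7, d_1 = (60 - 7^2)/1 = 11/1 = 11, a_1 = floor((7 + 7)/11) = 1.
  m_2 = 11*1 - 7 = 4, d_2 = (60 - 4^2)/11 = 44/11 = 4, a_2 = floor((7 + 4)/4) = 2.
  m_3 = 4*2 - 4 = 4, d_3 = (60 - 4^2)/4 = 44/4 = 11, a_3 = floor((7 + 4)/11) = 1.
  m_4 = 11*1 - 4 = 7, d_4 = (60 - 7^2)/11 = 11/11 = 1, a_4 = floor((7 + 7)/1) = 14.
  m_5 = 1*14 - 7 = 7, d_5 = (60 - 7^2)/1 = 11/1 = 11: (m_5, d_5) = (m_1, d_1) = (7, 11), so from here the quotients repeat a_1, ..., a_4; the period length is 4.
Hence the expansion of sqrt(60) is a_0 = 7 followed by the repeating block 1, 2, 1, 14 (period 4).

[7; overline(1, 2, 1, 14)]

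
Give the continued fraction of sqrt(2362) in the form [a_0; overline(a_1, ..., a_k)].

Write x_i = (sqrt(2362) + m_i)/d_i with (m_0, d_0) = (0, 1). a_0 = floor(sqrt(2362)) = 48, since 48^2 = 2304 <= 2362 < 2401 = 49^2.
Iterate m_{i+1} = d_i*a_i - m_i, d_{i+1} = (2362 - m_{i+1}^2)/d_i, a_{i+1} = floor((a_0 + m_{i+1})/d_{i+1}):
  m_1 = 1*48 - 0 = 48, d_1 = (2362 - 48^2)/1 = 58/1 = 58, a_1 = floor((48 + 48)/58) = 1.
  m_2 = 58*1 - 48 = 10, d_2 = (2362 - 10^2)/58 = 2262/58 = 39, a_2 = floor((48 + 10)/39) = 1.
  m_3 = 39*1 - 10 = 29, d_3 = (2362 - 29^2)/39 = 1521/39 = 39, a_3 = floor((48 + 29)/39) = 1.
  m_4 = 39*1 - 29 = 10, d_4 = (2362 - 10^2)/39 = 2262/39 = 58, a_4 = floor((48 + 10)/58) = 1.
  m_5 = 58*1 - 10 = 48, d_5 = (2362 - 48^2)/58 = 58/58 = 1, a_5 = floor((48 + 48)/1) = 96.
  m_6 = 1*96 - 48 = 48, d_6 = (2362 - 48^2)/1 = 58/1 = 58: (m_6, d_6) = (m_1, d_1) = (48, 58), so from here the quotients repeat a_1, ..., a_5; the period length is 5.
Hence the expansion of sqrt(2362) is a_0 = 48 followed by the repeating block 1, 1, 1, 1, 96 (period 5).

[48; overline(1, 1, 1, 1, 96)]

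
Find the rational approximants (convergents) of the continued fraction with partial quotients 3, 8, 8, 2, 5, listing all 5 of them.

Using the convergent recurrence p_i = a_i*p_{i-1} + p_{i-2}, q_i = a_i*q_{i-1} + q_{i-2} with p_{-2}=0, p_{-1}=1, q_{-2}=1, q_{-1}=0:
  i=0: a_0=3, p_0 = 3*1 + 0 = 3, q_0 = 3*0 + 1 = 1.
  i=1: a_1=8, p_1 = 8*3 + 1 = 25, q_1 = 8*1 + 0 = 8.
  i=2: a_2=8, p_2 = 8*25 + 3 = 203, q_2 = 8*8 + 1 = 65.
  i=3: a_3=2, p_3 = 2*203 + 25 = 431, q_3 = 2*65 + 8 = 138.
  i=4: a_4=5, p_4 = 5*431 + 203 = 2358, q_4 = 5*138 + 65 = 755.

3/1, 25/8, 203/65, 431/138, 2358/755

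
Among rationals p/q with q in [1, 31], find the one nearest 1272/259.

113/23

Expand x = 1272/259 as a continued fraction with the Euclidean algorithm:
  1272 = 4*259 + 236, so a_0 = 4.
  259 = 1*236 + 23, so a_1 = 1.
  236 = 10*23 + 6, so a_2 = 10.
  23 = 3*6 + 5, so a_3 = 3.
  6 = 1*5 + 1, so a_4 = 1.
  5 = 5*1 + 0, so a_5 = 5.
so x = [4; 1, 10, 3, 1, 5].
Convergents (p_i = a_i*p_{i-1} + p_{i-2}, q_i = a_i*q_{i-1} + q_{i-2} with p_{-2}=0, p_{-1}=1, q_{-2}=1, q_{-1}=0), until the denominator exceeds 31:
  i=0: a_0=4, p_0 = 4*1 + 0 = 4, q_0 = 4*0 + 1 = 1.
  i=1: a_1=1, p_1 = 1*4 + 1 = 5, q_1 = 1*1 + 0 = 1.
  i=2: a_2=10, p_2 = 10*5 + 4 = 54, q_2 = 10*1 + 1 = 11.
  i=3: a_3=3, p_3 = 3*54 + 5 = 167, q_3 = 3*11 + 1 = 34.
q_3 = 34 > 31, so the last convergent with denominator <= 31 is p_2/q_2 = 54/11.
The closest fraction with denominator <= 31 is either p_2/q_2 or the intermediate fraction (k*p_2 + p_1)/(k*q_2 + q_1) with the largest k >= 1 whose denominator stays <= 31; these approach x as k grows, and every other convergent or intermediate fraction in range is farther away.
Largest k: floor((31 - q_1)/q_2) = floor((31 - 1)/11) = 2.
That gives (2*54 + 5)/(2*11 + 1) = 113/23.
Compare the errors: |x - 54/11| = |1272*11 - 54*259|/(259*11) = 6/2849, and |x - 113/23| = |1272*23 - 113*259|/(259*23) = 11/5957.
Cross-multiplying, 11*2849 = 31339 < 35742 = 6*5957, so 11/5957 is smaller: the intermediate fraction 113/23 is closer to x than 54/11.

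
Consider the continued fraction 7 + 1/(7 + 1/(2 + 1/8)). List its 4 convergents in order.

Using the convergent recurrence p_i = a_i*p_{i-1} + p_{i-2}, q_i = a_i*q_{i-1} + q_{i-2} with p_{-2}=0, p_{-1}=1, q_{-2}=1, q_{-1}=0:
  i=0: a_0=7, p_0 = 7*1 + 0 = 7, q_0 = 7*0 + 1 = 1.
  i=1: a_1=7, p_1 = 7*7 + 1 = 50, q_1 = 7*1 + 0 = 7.
  i=2: a_2=2, p_2 = 2*50 + 7 = 107, q_2 = 2*7 + 1 = 15.
  i=3: a_3=8, p_3 = 8*107 + 50 = 906, q_3 = 8*15 + 7 = 127.

7/1, 50/7, 107/15, 906/127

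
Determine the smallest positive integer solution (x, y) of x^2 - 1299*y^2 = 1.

(x, y) = (865, 24)

First expand sqrt(1299) as a continued fraction. With x_i = (sqrt(1299) + m_i)/d_i and (m_0, d_0) = (0, 1): a_0 = floor(sqrt(1299)) = 36, since 36^2 = 1296 <= 1299 < 1369 = 37^2.
Iterate m_{i+1} = d_i*a_i - m_i, d_{i+1} = (1299 - m_{i+1}^2)/d_i, a_{i+1} = floor((a_0 + m_{i+1})/d_{i+1}):
  m_1 = 1*36 - 0 = 36, d_1 = (1299 - 36^2)/1 = 3/1 = 3, a_1 = floor((36 + 36)/3) = 24.
  m_2 = 3*24 - 36 = 36, d_2 = (1299 - 36^2)/3 = 3/3 = 1, a_2 = floor((36 + 36)/1) = 72.
  m_3 = 1*72 - 36 = 36, d_3 = (1299 - 36^2)/1 = 3/1 = 3: (m_3, d_3) = (m_1, d_1) = (36, 3), so from here the quotients repeat a_1, a_2; the period length is 2.
So sqrt(1299) = [36; (24, 72)] with period length k = 2.
k is even, so the fundamental solution of x^2 - 1299y^2 = 1 is (p_{k-1}, q_{k-1}) = (p_1, q_1); compute convergents through index 1.
Convergents (p_i = a_i*p_{i-1} + p_{i-2}, q_i = a_i*q_{i-1} + q_{i-2} with p_{-2}=0, p_{-1}=1, q_{-2}=1, q_{-1}=0):
  i=0: a_0=36, p_0 = 36*1 + 0 = 36, q_0 = 36*0 + 1 = 1.
  i=1: a_1=24, p_1 = 24*36 + 1 = 865, q_1 = 24*1 + 0 = 24.
Check: 865^2 - 1299*24^2 = 748225 - 748224 = 1, so (x, y) = (865, 24) solves the equation, and by the theorem it is the least positive solution.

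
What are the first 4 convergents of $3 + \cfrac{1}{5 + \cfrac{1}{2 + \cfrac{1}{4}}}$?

3/1, 16/5, 35/11, 156/49

Using the convergent recurrence p_i = a_i*p_{i-1} + p_{i-2}, q_i = a_i*q_{i-1} + q_{i-2} with p_{-2}=0, p_{-1}=1, q_{-2}=1, q_{-1}=0:
  i=0: a_0=3, p_0 = 3*1 + 0 = 3, q_0 = 3*0 + 1 = 1.
  i=1: a_1=5, p_1 = 5*3 + 1 = 16, q_1 = 5*1 + 0 = 5.
  i=2: a_2=2, p_2 = 2*16 + 3 = 35, q_2 = 2*5 + 1 = 11.
  i=3: a_3=4, p_3 = 4*35 + 16 = 156, q_3 = 4*11 + 5 = 49.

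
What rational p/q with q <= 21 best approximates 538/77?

7/1

Expand x = 538/77 as a continued fraction with the Euclidean algorithm:
  538 = 6*77 + 76, so a_0 = 6.
  77 = 1*76 + 1, so a_1 = 1.
  76 = 76*1 + 0, so a_2 = 76.
so x = [6; 1, 76].
Convergents (p_i = a_i*p_{i-1} + p_{i-2}, q_i = a_i*q_{i-1} + q_{i-2} with p_{-2}=0, p_{-1}=1, q_{-2}=1, q_{-1}=0), until the denominator exceeds 21:
  i=0: a_0=6, p_0 = 6*1 + 0 = 6, q_0 = 6*0 + 1 = 1.
  i=1: a_1=1, p_1 = 1*6 + 1 = 7, q_1 = 1*1 + 0 = 1.
  i=2: a_2=76, p_2 = 76*7 + 6 = 538, q_2 = 76*1 + 1 = 77.
q_2 = 77 > 21, so the last convergent with denominator <= 21 is p_1/q_1 = 7/1.
The closest fraction with denominator <= 21 is either p_1/q_1 or the intermediate fraction (k*p_1 + p_0)/(k*q_1 + q_0) with the largest k >= 1 whose denominator stays <= 21; these approach x as k grows, and every other convergent or intermediate fraction in range is farther away.
Largest k: floor((21 - q_0)/q_1) = floor((21 - 1)/1) = 20.
That gives (20*7 + 6)/(20*1 + 1) = 146/21.
Compare the errors: |x - 7/1| = |538*1 - 7*77|/(77*1) = 1/77, and |x - 146/21| = |538*21 - 146*77|/(77*21) = 56/1617.
Cross-multiplying, 1*1617 = 1617 < 4312 = 56*77, so 1/77 is smaller: the convergent 7/1 is closer to x than 146/21.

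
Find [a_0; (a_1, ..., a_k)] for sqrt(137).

[11; (1, 2, 2, 1, 1, 2, 2, 1, 22)]

Write x_i = (sqrt(137) + m_i)/d_i with (m_0, d_0) = (0, 1). a_0 = floor(sqrt(137)) = 11, since 11^2 = 121 <= 137 < 144 = 12^2.
Iterate m_{i+1} = d_i*a_i - m_i, d_{i+1} = (137 - m_{i+1}^2)/d_i, a_{i+1} = floor((a_0 + m_{i+1})/d_{i+1}):
  m_1 = 1*11 - 0 = 11, d_1 = (137 - 11^2)/1 = 16/1 = 16, a_1 = floor((11 + 11)/16) = 1.
  m_2 = 16*1 - 11 = 5, d_2 = (137 - 5^2)/16 = 112/16 = 7, a_2 = floor((11 + 5)/7) = 2.
  m_3 = 7*2 - 5 = 9, d_3 = (137 - 9^2)/7 = 56/7 = 8, a_3 = floor((11 + 9)/8) = 2.
  m_4 = 8*2 - 9 = 7, d_4 = (137 - 7^2)/8 = 88/8 = 11, a_4 = floor((11 + 7)/11) = 1.
  m_5 = 11*1 - 7 = 4, d_5 = (137 - 4^2)/11 = 121/11 = 11, a_5 = floor((11 + 4)/11) = 1.
  m_6 = 11*1 - 4 = 7, d_6 = (137 - 7^2)/11 = 88/11 = 8, a_6 = floor((11 + 7)/8) = 2.
  m_7 = 8*2 - 7 = 9, d_7 = (137 - 9^2)/8 = 56/8 = 7, a_7 = floor((11 + 9)/7) = 2.
  m_8 = 7*2 - 9 = 5, d_8 = (137 - 5^2)/7 = 112/7 = 16, a_8 = floor((11 + 5)/16) = 1.
  m_9 = 16*1 - 5 = 11, d_9 = (137 - 11^2)/16 = 16/16 = 1, a_9 = floor((11 + 11)/1) = 22.
  m_10 = 1*22 - 11 = 11, d_10 = (137 - 11^2)/1 = 16/1 = 16: (m_10, d_10) = (m_1, d_1) = (11, 16), so from here the quotients repeat a_1, ..., a_9; the period length is 9.
Hence the expansion of sqrt(137) is a_0 = 11 followed by the repeating block 1, 2, 2, 1, 1, 2, 2, 1, 22 (period 9).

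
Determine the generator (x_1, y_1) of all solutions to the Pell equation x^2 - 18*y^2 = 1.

First expand sqrt(18) as a continued fraction. With x_i = (sqrt(18) + m_i)/d_i and (m_0, d_0) = (0, 1): a_0 = floor(sqrt(18)) = 4, since 4^2 = 16 <= 18 < 25 = 5^2.
Iterate m_{i+1} = d_i*a_i - m_i, d_{i+1} = (18 - m_{i+1}^2)/d_i, a_{i+1} = floor((a_0 + m_{i+1})/d_{i+1}):
  m_1 = 1*4 - 0 = 4, d_1 = (18 - 4^2)/1 = 2/1 = 2, a_1 = floor((4 + 4)/2) = 4.
  m_2 = 2*4 - 4 = 4, d_2 = (18 - 4^2)/2 = 2/2 = 1, a_2 = floor((4 + 4)/1) = 8.
  m_3 = 1*8 - 4 = 4, d_3 = (18 - 4^2)/1 = 2/1 = 2: (m_3, d_3) = (m_1, d_1) = (4, 2), so from here the quotients repeat a_1, a_2; the period length is 2.
So sqrt(18) = [4; (4, 8)] with period length k = 2.
k is even, so the fundamental solution of x^2 - 18y^2 = 1 is (p_{k-1}, q_{k-1}) = (p_1, q_1); compute convergents through index 1.
Convergents (p_i = a_i*p_{i-1} + p_{i-2}, q_i = a_i*q_{i-1} + q_{i-2} with p_{-2}=0, p_{-1}=1, q_{-2}=1, q_{-1}=0):
  i=0: a_0=4, p_0 = 4*1 + 0 = 4, q_0 = 4*0 + 1 = 1.
  i=1: a_1=4, p_1 = 4*4 + 1 = 17, q_1 = 4*1 + 0 = 4.
Check: 17^2 - 18*4^2 = 289 - 288 = 1, so (x, y) = (17, 4) solves the equation, and by the theorem it is the least positive solution.

(x, y) = (17, 4)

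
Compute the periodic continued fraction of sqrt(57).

[7; (1, 1, 4, 1, 1, 14)]

Write x_i = (sqrt(57) + m_i)/d_i with (m_0, d_0) = (0, 1). a_0 = floor(sqrt(57)) = 7, since 7^2 = 49 <= 57 < 64 = 8^2.
Iterate m_{i+1} = d_i*a_i - m_i, d_{i+1} = (57 - m_{i+1}^2)/d_i, a_{i+1} = floor((a_0 + m_{i+1})/d_{i+1}):
  m_1 = 1*7 - 0 = 7, d_1 = (57 - 7^2)/1 = 8/1 = 8, a_1 = floor((7 + 7)/8) = 1.
  m_2 = 8*1 - 7 = 1, d_2 = (57 - 1^2)/8 = 56/8 = 7, a_2 = floor((7 + 1)/7) = 1.
  m_3 = 7*1 - 1 = 6, d_3 = (57 - 6^2)/7 = 21/7 = 3, a_3 = floor((7 + 6)/3) = 4.
  m_4 = 3*4 - 6 = 6, d_4 = (57 - 6^2)/3 = 21/3 = 7, a_4 = floor((7 + 6)/7) = 1.
  m_5 = 7*1 - 6 = 1, d_5 = (57 - 1^2)/7 = 56/7 = 8, a_5 = floor((7 + 1)/8) = 1.
  m_6 = 8*1 - 1 = 7, d_6 = (57 - 7^2)/8 = 8/8 = 1, a_6 = floor((7 + 7)/1) = 14.
  m_7 = 1*14 - 7 = 7, d_7 = (57 - 7^2)/1 = 8/1 = 8: (m_7, d_7) = (m_1, d_1) = (7, 8), so from here the quotients repeat a_1, ..., a_6; the period length is 6.
Hence the expansion of sqrt(57) is a_0 = 7 followed by the repeating block 1, 1, 4, 1, 1, 14 (period 6).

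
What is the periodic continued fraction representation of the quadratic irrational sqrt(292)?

Write x_i = (sqrt(292) + m_i)/d_i with (m_0, d_0) = (0, 1). a_0 = floor(sqrt(292)) = 17, since 17^2 = 289 <= 292 < 324 = 18^2.
Iterate m_{i+1} = d_i*a_i - m_i, d_{i+1} = (292 - m_{i+1}^2)/d_i, a_{i+1} = floor((a_0 + m_{i+1})/d_{i+1}):
  m_1 = 1*17 - 0 = 17, d_1 = (292 - 17^2)/1 = 3/1 = 3, a_1 = floor((17 + 17)/3) = 11.
  m_2 = 3*11 - 17 = 16, d_2 = (292 - 16^2)/3 = 36/3 = 12, a_2 = floor((17 + 16)/12) = 2.
  m_3 = 12*2 - 16 = 8, d_3 = (292 - 8^2)/12 = 228/12 = 19, a_3 = floor((17 + 8)/19) = 1.
  m_4 = 19*1 - 8 = 11, d_4 = (292 - 11^2)/19 = 171/19 = 9, a_4 = floor((17 + 11)/9) = 3.
  m_5 = 9*3 - 11 = 16, d_5 = (292 - 16^2)/9 = 36/9 = 4, a_5 = floor((17 + 16)/4) = 8.
  m_6 = 4*8 - 16 = 16, d_6 = (292 - 16^2)/4 = 36/4 = 9, a_6 = floor((17 + 16)/9) = 3.
  m_7 = 9*3 - 16 = 11, d_7 = (292 - 11^2)/9 = 171/9 = 19, a_7 = floor((17 + 11)/19) = 1.
  m_8 = 19*1 - 11 = 8, d_8 = (292 - 8^2)/19 = 228/19 = 12, a_8 = floor((17 + 8)/12) = 2.
  m_9 = 12*2 - 8 = 16, d_9 = (292 - 16^2)/12 = 36/12 = 3, a_9 = floor((17 + 16)/3) = 11.
  m_10 = 3*11 - 16 = 17, d_10 = (292 - 17^2)/3 = 3/3 = 1, a_10 = floor((17 + 17)/1) = 34.
  m_11 = 1*34 - 17 = 17, d_11 = (292 - 17^2)/1 = 3/1 = 3: (m_11, d_11) = (m_1, d_1) = (17, 3), so from here the quotients repeat a_1, ..., a_10; the period length is 10.
Hence the expansion of sqrt(292) is a_0 = 17 followed by the repeating block 11, 2, 1, 3, 8, 3, 1, 2, 11, 34 (period 10).

[17; (11, 2, 1, 3, 8, 3, 1, 2, 11, 34)]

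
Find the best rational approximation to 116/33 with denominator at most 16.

7/2

Expand x = 116/33 as a continued fraction with the Euclidean algorithm:
  116 = 3*33 + 17, so a_0 = 3.
  33 = 1*17 + 16, so a_1 = 1.
  17 = 1*16 + 1, so a_2 = 1.
  16 = 16*1 + 0, so a_3 = 16.
so x = [3; 1, 1, 16].
Convergents (p_i = a_i*p_{i-1} + p_{i-2}, q_i = a_i*q_{i-1} + q_{i-2} with p_{-2}=0, p_{-1}=1, q_{-2}=1, q_{-1}=0), until the denominator exceeds 16:
  i=0: a_0=3, p_0 = 3*1 + 0 = 3, q_0 = 3*0 + 1 = 1.
  i=1: a_1=1, p_1 = 1*3 + 1 = 4, q_1 = 1*1 + 0 = 1.
  i=2: a_2=1, p_2 = 1*4 + 3 = 7, q_2 = 1*1 + 1 = 2.
  i=3: a_3=16, p_3 = 16*7 + 4 = 116, q_3 = 16*2 + 1 = 33.
q_3 = 33 > 16, so the last convergent with denominator <= 16 is p_2/q_2 = 7/2.
The closest fraction with denominator <= 16 is either p_2/q_2 or the intermediate fraction (k*p_2 + p_1)/(k*q_2 + q_1) with the largest k >= 1 whose denominator stays <= 16; these approach x as k grows, and every other convergent or intermediate fraction in range is farther away.
Largest k: floor((16 - q_1)/q_2) = floor((16 - 1)/2) = 7.
That gives (7*7 + 4)/(7*2 + 1) = 53/15.
Compare the errors: |x - 7/2| = |116*2 - 7*33|/(33*2) = 1/66, and |x - 53/15| = |116*15 - 53*33|/(33*15) = 9/495.
Cross-multiplying, 1*495 = 495 < 594 = 9*66, so 1/66 is smaller: the convergent 7/2 is closer to x than 53/15.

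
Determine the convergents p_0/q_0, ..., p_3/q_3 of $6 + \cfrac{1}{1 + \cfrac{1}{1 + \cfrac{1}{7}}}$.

Using the convergent recurrence p_i = a_i*p_{i-1} + p_{i-2}, q_i = a_i*q_{i-1} + q_{i-2} with p_{-2}=0, p_{-1}=1, q_{-2}=1, q_{-1}=0:
  i=0: a_0=6, p_0 = 6*1 + 0 = 6, q_0 = 6*0 + 1 = 1.
  i=1: a_1=1, p_1 = 1*6 + 1 = 7, q_1 = 1*1 + 0 = 1.
  i=2: a_2=1, p_2 = 1*7 + 6 = 13, q_2 = 1*1 + 1 = 2.
  i=3: a_3=7, p_3 = 7*13 + 7 = 98, q_3 = 7*2 + 1 = 15.

6/1, 7/1, 13/2, 98/15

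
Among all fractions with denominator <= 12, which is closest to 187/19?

Expand x = 187/19 as a continued fraction with the Euclidean algorithm:
  187 = 9*19 + 16, so a_0 = 9.
  19 = 1*16 + 3, so a_1 = 1.
  16 = 5*3 + 1, so a_2 = 5.
  3 = 3*1 + 0, so a_3 = 3.
so x = [9; 1, 5, 3].
Convergents (p_i = a_i*p_{i-1} + p_{i-2}, q_i = a_i*q_{i-1} + q_{i-2} with p_{-2}=0, p_{-1}=1, q_{-2}=1, q_{-1}=0), until the denominator exceeds 12:
  i=0: a_0=9, p_0 = 9*1 + 0 = 9, q_0 = 9*0 + 1 = 1.
  i=1: a_1=1, p_1 = 1*9 + 1 = 10, q_1 = 1*1 + 0 = 1.
  i=2: a_2=5, p_2 = 5*10 + 9 = 59, q_2 = 5*1 + 1 = 6.
  i=3: a_3=3, p_3 = 3*59 + 10 = 187, q_3 = 3*6 + 1 = 19.
q_3 = 19 > 12, so the last convergent with denominator <= 12 is p_2/q_2 = 59/6.
The closest fraction with denominator <= 12 is either p_2/q_2 or the intermediate fraction (k*p_2 + p_1)/(k*q_2 + q_1) with the largest k >= 1 whose denominator stays <= 12; these approach x as k grows, and every other convergent or intermediate fraction in range is farther away.
Largest k: floor((12 - q_1)/q_2) = floor((12 - 1)/6) = 1.
That gives (1*59 + 10)/(1*6 + 1) = 69/7.
Compare the errors: |x - 59/6| = |187*6 - 59*19|/(19*6) = 1/114, and |x - 69/7| = |187*7 - 69*19|/(19*7) = 2/133.
Cross-multiplying, 1*133 = 133 < 228 = 2*114, so 1/114 is smaller: the convergent 59/6 is closer to x than 69/7.

59/6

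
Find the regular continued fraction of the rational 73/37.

[1; 1, 36]

Run the Euclidean algorithm on 73 and 37; the successive quotients are the partial quotients a_0, a_1, ... (each step inverts the fractional part left over by the previous one):
  73 = 1*37 + 36, so a_0 = 1.
  37 = 1*36 + 1, so a_1 = 1.
  36 = 36*1 + 0, so a_2 = 36.
The remainder reaches 0 after 3 divisions, so the expansion has 3 partial quotients, read off in order.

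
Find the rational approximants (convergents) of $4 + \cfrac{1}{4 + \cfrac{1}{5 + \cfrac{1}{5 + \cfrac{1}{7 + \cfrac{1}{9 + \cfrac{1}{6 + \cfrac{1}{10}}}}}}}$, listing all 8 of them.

4/1, 17/4, 89/21, 462/109, 3323/784, 30369/7165, 185537/43774, 1885739/444905

Using the convergent recurrence p_i = a_i*p_{i-1} + p_{i-2}, q_i = a_i*q_{i-1} + q_{i-2} with p_{-2}=0, p_{-1}=1, q_{-2}=1, q_{-1}=0:
  i=0: a_0=4, p_0 = 4*1 + 0 = 4, q_0 = 4*0 + 1 = 1.
  i=1: a_1=4, p_1 = 4*4 + 1 = 17, q_1 = 4*1 + 0 = 4.
  i=2: a_2=5, p_2 = 5*17 + 4 = 89, q_2 = 5*4 + 1 = 21.
  i=3: a_3=5, p_3 = 5*89 + 17 = 462, q_3 = 5*21 + 4 = 109.
  i=4: a_4=7, p_4 = 7*462 + 89 = 3323, q_4 = 7*109 + 21 = 784.
  i=5: a_5=9, p_5 = 9*3323 + 462 = 30369, q_5 = 9*784 + 109 = 7165.
  i=6: a_6=6, p_6 = 6*30369 + 3323 = 185537, q_6 = 6*7165 + 784 = 43774.
  i=7: a_7=10, p_7 = 10*185537 + 30369 = 1885739, q_7 = 10*43774 + 7165 = 444905.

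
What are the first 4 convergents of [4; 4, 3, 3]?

4/1, 17/4, 55/13, 182/43

Using the convergent recurrence p_i = a_i*p_{i-1} + p_{i-2}, q_i = a_i*q_{i-1} + q_{i-2} with p_{-2}=0, p_{-1}=1, q_{-2}=1, q_{-1}=0:
  i=0: a_0=4, p_0 = 4*1 + 0 = 4, q_0 = 4*0 + 1 = 1.
  i=1: a_1=4, p_1 = 4*4 + 1 = 17, q_1 = 4*1 + 0 = 4.
  i=2: a_2=3, p_2 = 3*17 + 4 = 55, q_2 = 3*4 + 1 = 13.
  i=3: a_3=3, p_3 = 3*55 + 17 = 182, q_3 = 3*13 + 4 = 43.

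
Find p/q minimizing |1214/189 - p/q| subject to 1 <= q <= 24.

Expand x = 1214/189 as a continued fraction with the Euclidean algorithm:
  1214 = 6*189 + 80, so a_0 = 6.
  189 = 2*80 + 29, so a_1 = 2.
  80 = 2*29 + 22, so a_2 = 2.
  29 = 1*22 + 7, so a_3 = 1.
  22 = 3*7 + 1, so a_4 = 3.
  7 = 7*1 + 0, so a_5 = 7.
so x = [6; 2, 2, 1, 3, 7].
Convergents (p_i = a_i*p_{i-1} + p_{i-2}, q_i = a_i*q_{i-1} + q_{i-2} with p_{-2}=0, p_{-1}=1, q_{-2}=1, q_{-1}=0), until the denominator exceeds 24:
  i=0: a_0=6, p_0 = 6*1 + 0 = 6, q_0 = 6*0 + 1 = 1.
  i=1: a_1=2, p_1 = 2*6 + 1 = 13, q_1 = 2*1 + 0 = 2.
  i=2: a_2=2, p_2 = 2*13 + 6 = 32, q_2 = 2*2 + 1 = 5.
  i=3: a_3=1, p_3 = 1*32 + 13 = 45, q_3 = 1*5 + 2 = 7.
  i=4: a_4=3, p_4 = 3*45 + 32 = 167, q_4 = 3*7 + 5 = 26.
q_4 = 26 > 24, so the last convergent with denominator <= 24 is p_3/q_3 = 45/7.
The closest fraction with denominator <= 24 is either p_3/q_3 or the intermediate fraction (k*p_3 + p_2)/(k*q_3 + q_2) with the largest k >= 1 whose denominator stays <= 24; these approach x as k grows, and every other convergent or intermediate fraction in range is farther away.
Largest k: floor((24 - q_2)/q_3) = floor((24 - 5)/7) = 2.
That gives (2*45 + 32)/(2*7 + 5) = 122/19.
Compare the errors: |x - 45/7| = |1214*7 - 45*189|/(189*7) = 7/1323, and |x - 122/19| = |1214*19 - 122*189|/(189*19) = 8/3591.
Cross-multiplying, 8*1323 = 10584 < 25137 = 7*3591, so 8/3591 is smaller: the intermediate fraction 122/19 is closer to x than 45/7.

122/19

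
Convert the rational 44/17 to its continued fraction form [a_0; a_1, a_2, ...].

Run the Euclidean algorithm on 44 and 17; the successive quotients are the partial quotients a_0, a_1, ... (each step inverts the fractional part left over by the previous one):
  44 = 2*17 + 10, so a_0 = 2.
  17 = 1*10 + 7, so a_1 = 1.
  10 = 1*7 + 3, so a_2 = 1.
  7 = 2*3 + 1, so a_3 = 2.
  3 = 3*1 + 0, so a_4 = 3.
The remainder reaches 0 after 5 divisions, so the expansion has 5 partial quotients, read off in order.

[2; 1, 1, 2, 3]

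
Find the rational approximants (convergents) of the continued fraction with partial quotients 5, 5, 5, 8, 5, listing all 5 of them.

Using the convergent recurrence p_i = a_i*p_{i-1} + p_{i-2}, q_i = a_i*q_{i-1} + q_{i-2} with p_{-2}=0, p_{-1}=1, q_{-2}=1, q_{-1}=0:
  i=0: a_0=5, p_0 = 5*1 + 0 = 5, q_0 = 5*0 + 1 = 1.
  i=1: a_1=5, p_1 = 5*5 + 1 = 26, q_1 = 5*1 + 0 = 5.
  i=2: a_2=5, p_2 = 5*26 + 5 = 135, q_2 = 5*5 + 1 = 26.
  i=3: a_3=8, p_3 = 8*135 + 26 = 1106, q_3 = 8*26 + 5 = 213.
  i=4: a_4=5, p_4 = 5*1106 + 135 = 5665, q_4 = 5*213 + 26 = 1091.

5/1, 26/5, 135/26, 1106/213, 5665/1091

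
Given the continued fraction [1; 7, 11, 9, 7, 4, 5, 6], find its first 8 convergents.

1/1, 8/7, 89/78, 809/709, 5752/5041, 23817/20873, 124837/109406, 772839/677309

Using the convergent recurrence p_i = a_i*p_{i-1} + p_{i-2}, q_i = a_i*q_{i-1} + q_{i-2} with p_{-2}=0, p_{-1}=1, q_{-2}=1, q_{-1}=0:
  i=0: a_0=1, p_0 = 1*1 + 0 = 1, q_0 = 1*0 + 1 = 1.
  i=1: a_1=7, p_1 = 7*1 + 1 = 8, q_1 = 7*1 + 0 = 7.
  i=2: a_2=11, p_2 = 11*8 + 1 = 89, q_2 = 11*7 + 1 = 78.
  i=3: a_3=9, p_3 = 9*89 + 8 = 809, q_3 = 9*78 + 7 = 709.
  i=4: a_4=7, p_4 = 7*809 + 89 = 5752, q_4 = 7*709 + 78 = 5041.
  i=5: a_5=4, p_5 = 4*5752 + 809 = 23817, q_5 = 4*5041 + 709 = 20873.
  i=6: a_6=5, p_6 = 5*23817 + 5752 = 124837, q_6 = 5*20873 + 5041 = 109406.
  i=7: a_7=6, p_7 = 6*124837 + 23817 = 772839, q_7 = 6*109406 + 20873 = 677309.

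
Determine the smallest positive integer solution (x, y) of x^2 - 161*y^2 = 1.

(x, y) = (11775, 928)

First expand sqrt(161) as a continued fraction. With x_i = (sqrt(161) + m_i)/d_i and (m_0, d_0) = (0, 1): a_0 = floor(sqrt(161)) = 12, since 12^2 = 144 <= 161 < 169 = 13^2.
Iterate m_{i+1} = d_i*a_i - m_i, d_{i+1} = (161 - m_{i+1}^2)/d_i, a_{i+1} = floor((a_0 + m_{i+1})/d_{i+1}):
  m_1 = 1*12 - 0 = 12, d_1 = (161 - 12^2)/1 = 17/1 = 17, a_1 = floor((12 + 12)/17) = 1.
  m_2 = 17*1 - 12 = 5, d_2 = (161 - 5^2)/17 = 136/17 = 8, a_2 = floor((12 + 5)/8) = 2.
  m_3 = 8*2 - 5 = 11, d_3 = (161 - 11^2)/8 = 40/8 = 5, a_3 = floor((12 + 11)/5) = 4.
  m_4 = 5*4 - 11 = 9, d_4 = (161 - 9^2)/5 = 80/5 = 16, a_4 = floor((12 + 9)/16) = 1.
  m_5 = 16*1 - 9 = 7, d_5 = (161 - 7^2)/16 = 112/16 = 7, a_5 = floor((12 + 7)/7) = 2.
  m_6 = 7*2 - 7 = 7, d_6 = (161 - 7^2)/7 = 112/7 = 16, a_6 = floor((12 + 7)/16) = 1.
  m_7 = 16*1 - 7 = 9, d_7 = (161 - 9^2)/16 = 80/16 = 5, a_7 = floor((12 + 9)/5) = 4.
  m_8 = 5*4 - 9 = 11, d_8 = (161 - 11^2)/5 = 40/5 = 8, a_8 = floor((12 + 11)/8) = 2.
  m_9 = 8*2 - 11 = 5, d_9 = (161 - 5^2)/8 = 136/8 = 17, a_9 = floor((12 + 5)/17) = 1.
  m_10 = 17*1 - 5 = 12, d_10 = (161 - 12^2)/17 = 17/17 = 1, a_10 = floor((12 + 12)/1) = 24.
  m_11 = 1*24 - 12 = 12, d_11 = (161 - 12^2)/1 = 17/1 = 17: (m_11, d_11) = (m_1, d_1) = (12, 17), so from here the quotients repeat a_1, ..., a_10; the period length is 10.
So sqrt(161) = [12; (1, 2, 4, 1, 2, 1, 4, 2, 1, 24)] with period length k = 10.
k is even, so the fundamental solution of x^2 - 161y^2 = 1 is (p_{k-1}, q_{k-1}) = (p_9, q_9); compute convergents through index 9.
Convergents (p_i = a_i*p_{i-1} + p_{i-2}, q_i = a_i*q_{i-1} + q_{i-2} with p_{-2}=0, p_{-1}=1, q_{-2}=1, q_{-1}=0):
  i=0: a_0=12, p_0 = 12*1 + 0 = 12, q_0 = 12*0 + 1 = 1.
  i=1: a_1=1, p_1 = 1*12 + 1 = 13, q_1 = 1*1 + 0 = 1.
  i=2: a_2=2, p_2 = 2*13 + 12 = 38, q_2 = 2*1 + 1 = 3.
  i=3: a_3=4, p_3 = 4*38 + 13 = 165, q_3 = 4*3 + 1 = 13.
  i=4: a_4=1, p_4 = 1*165 + 38 = 203, q_4 = 1*13 + 3 = 16.
  i=5: a_5=2, p_5 = 2*203 + 165 = 571, q_5 = 2*16 + 13 = 45.
  i=6: a_6=1, p_6 = 1*571 + 203 = 774, q_6 = 1*45 + 16 = 61.
  i=7: a_7=4, p_7 = 4*774 + 571 = 3667, q_7 = 4*61 + 45 = 289.
  i=8: a_8=2, p_8 = 2*3667 + 774 = 8108, q_8 = 2*289 + 61 = 639.
  i=9: a_9=1, p_9 = 1*8108 + 3667 = 11775, q_9 = 1*639 + 289 = 928.
Check: 11775^2 - 161*928^2 = 138650625 - 138650624 = 1, so (x, y) = (11775, 928) solves the equation, and by the theorem it is the least positive solution.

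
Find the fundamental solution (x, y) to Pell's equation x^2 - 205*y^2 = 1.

(x, y) = (39689, 2772)

First expand sqrt(205) as a continued fraction. With x_i = (sqrt(205) + m_i)/d_i and (m_0, d_0) = (0, 1): a_0 = floor(sqrt(205)) = 14, since 14^2 = 196 <= 205 < 225 = 15^2.
Iterate m_{i+1} = d_i*a_i - m_i, d_{i+1} = (205 - m_{i+1}^2)/d_i, a_{i+1} = floor((a_0 + m_{i+1})/d_{i+1}):
  m_1 = 1*14 - 0 = 14, d_1 = (205 - 14^2)/1 = 9/1 = 9, a_1 = floor((14 + 14)/9) = 3.
  m_2 = 9*3 - 14 = 13, d_2 = (205 - 13^2)/9 = 36/9 = 4, a_2 = floor((14 + 13)/4) = 6.
  m_3 = 4*6 - 13 = 11, d_3 = (205 - 11^2)/4 = 84/4 = 21, a_3 = floor((14 + 11)/21) = 1.
  m_4 = 21*1 - 11 = 10, d_4 = (205 - 10^2)/21 = 105/21 = 5, a_4 = floor((14 + 10)/5) = 4.
  m_5 = 5*4 - 10 = 10, d_5 = (205 - 10^2)/5 = 105/5 = 21, a_5 = floor((14 + 10)/21) = 1.
  m_6 = 21*1 - 10 = 11, d_6 = (205 - 11^2)/21 = 84/21 = 4, a_6 = floor((14 + 11)/4) = 6.
  m_7 = 4*6 - 11 = 13, d_7 = (205 - 13^2)/4 = 36/4 = 9, a_7 = floor((14 + 13)/9) = 3.
  m_8 = 9*3 - 13 = 14, d_8 = (205 - 14^2)/9 = 9/9 = 1, a_8 = floor((14 + 14)/1) = 28.
  m_9 = 1*28 - 14 = 14, d_9 = (205 - 14^2)/1 = 9/1 = 9: (m_9, d_9) = (m_1, d_1) = (14, 9), so from here the quotients repeat a_1, ..., a_8; the period length is 8.
So sqrt(205) = [14; (3, 6, 1, 4, 1, 6, 3, 28)] with period length k = 8.
k is even, so the fundamental solution of x^2 - 205y^2 = 1 is (p_{k-1}, q_{k-1}) = (p_7, q_7); compute convergents through index 7.
Convergents (p_i = a_i*p_{i-1} + p_{i-2}, q_i = a_i*q_{i-1} + q_{i-2} with p_{-2}=0, p_{-1}=1, q_{-2}=1, q_{-1}=0):
  i=0: a_0=14, p_0 = 14*1 + 0 = 14, q_0 = 14*0 + 1 = 1.
  i=1: a_1=3, p_1 = 3*14 + 1 = 43, q_1 = 3*1 + 0 = 3.
  i=2: a_2=6, p_2 = 6*43 + 14 = 272, q_2 = 6*3 + 1 = 19.
  i=3: a_3=1, p_3 = 1*272 + 43 = 315, q_3 = 1*19 + 3 = 22.
  i=4: a_4=4, p_4 = 4*315 + 272 = 1532, q_4 = 4*22 + 19 = 107.
  i=5: a_5=1, p_5 = 1*1532 + 315 = 1847, q_5 = 1*107 + 22 = 129.
  i=6: a_6=6, p_6 = 6*1847 + 1532 = 12614, q_6 = 6*129 + 107 = 881.
  i=7: a_7=3, p_7 = 3*12614 + 1847 = 39689, q_7 = 3*881 + 129 = 2772.
Check: 39689^2 - 205*2772^2 = 1575216721 - 1575216720 = 1, so (x, y) = (39689, 2772) solves the equation, and by the theorem it is the least positive solution.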